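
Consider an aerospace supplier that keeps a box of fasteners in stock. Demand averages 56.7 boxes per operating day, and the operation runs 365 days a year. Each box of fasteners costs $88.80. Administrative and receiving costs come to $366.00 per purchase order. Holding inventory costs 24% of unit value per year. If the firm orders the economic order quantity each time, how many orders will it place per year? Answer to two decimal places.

Annual demand D = 56.7 × 365 = 20,695.5.
Holding cost H = 0.24 × $88.80 = $21.3120 per unit per year.
The optimal lot size = √(2DS/H) = √(2 × 20,695.5 × 366 / 21.312) ≈ 843.10.
Orders per year = D / Q* = 20,695.5 / 843.10 ≈ 24.547.

N ≈ 24.55 orders per year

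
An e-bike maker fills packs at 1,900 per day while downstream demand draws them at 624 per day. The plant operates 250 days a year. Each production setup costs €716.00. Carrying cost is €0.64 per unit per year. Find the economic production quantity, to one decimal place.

Q* ≈ 22,797.9 packs

Annual demand D = 624 × 250 = 156,000.
Production build-up factor (1 − d/p) = 1 − 624/1,900 = 0.6716.
Q* = √(2DS / (H(1 − d/p))) = √(2 × 156,000 × 716 / (0.64 × 0.6716)).
= √(223,392,000 / 0.4298) ≈ 22797.923.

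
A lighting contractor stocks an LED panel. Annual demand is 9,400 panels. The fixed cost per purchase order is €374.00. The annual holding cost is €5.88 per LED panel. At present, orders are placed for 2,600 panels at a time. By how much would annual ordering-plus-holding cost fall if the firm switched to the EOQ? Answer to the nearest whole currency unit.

EOQ = √(2DS/H) = √(2 × 9,400 × 374 / 5.88) ≈ 1093.52.
Cost at Q* = (D/Q*)S + (Q*/2)H = √(2DSH) ≈ €6,429.89.
Cost at Q = 2,600: (9,400/2,600)×374 + (2,600/2)×5.88 = €1,352.15 + €7,644.00 = €8,996.15.
Excess = €8,996.15 − €6,429.89 = €2,566.27.

Extra cost ≈ €2,566 per year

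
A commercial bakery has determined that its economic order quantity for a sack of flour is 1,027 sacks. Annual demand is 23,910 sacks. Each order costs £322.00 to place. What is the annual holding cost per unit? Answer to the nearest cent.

Invert the EOQ relation Q*² = 2DS/H.
From Q* = √(2DS/H): H = 2DS / Q*² = 2 × 23,910 × 322 / 1,027² = 14.5990.

H ≈ £14.60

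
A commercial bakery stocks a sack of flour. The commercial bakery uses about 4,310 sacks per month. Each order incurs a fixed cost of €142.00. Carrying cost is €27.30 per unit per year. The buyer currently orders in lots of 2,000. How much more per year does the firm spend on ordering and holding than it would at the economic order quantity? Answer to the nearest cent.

Extra cost ≈ €10,947.25 per year

Annual demand D = 4,310 × 12 = 51,720.
EOQ = √(2DS/H) = √(2 × 51,720 × 142 / 27.3) ≈ 733.51.
Cost at Q* = (D/Q*)S + (Q*/2)H = √(2DSH) ≈ €20,024.87.
Cost at Q = 2,000: (51,720/2,000)×142 + (2,000/2)×27.3 = €3,672.12 + €27,300.00 = €30,972.12.
Excess = €30,972.12 − €20,024.87 = €10,947.25.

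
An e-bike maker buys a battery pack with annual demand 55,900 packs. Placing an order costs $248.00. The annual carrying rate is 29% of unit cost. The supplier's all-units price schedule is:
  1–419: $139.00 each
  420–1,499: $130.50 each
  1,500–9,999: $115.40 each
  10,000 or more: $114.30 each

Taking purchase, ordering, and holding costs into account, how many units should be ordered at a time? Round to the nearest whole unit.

Holding cost per unit per year at price C is H = 0.29·C.
Evaluate total cost at each tier's feasible EOQ or, if the EOQ is below the tier, at the tier's minimum quantity.
Tier 1 ($139.00): EOQ = 829.4 exceeds tier's upper bound 419, so this tier is dominated.
EOQ at $130.50 = 855.9 (feasible in tier 2): TC = 55,900×$130.50 + (55,900/855.9)×248 + (855.9/2)×0.29×$130.50 = $7,327,342.99.
EOQ at $115.40 = 910.2 < 1500, so use break Q=1500: TC = 55,900×$115.40 + (55,900/1500.0)×248 + (1500.0/2)×0.29×$115.40 = $6,485,201.63.
EOQ at $114.30 = 914.6 < 10000, so use break Q=10000: TC = 55,900×$114.30 + (55,900/10000.0)×248 + (10000.0/2)×0.29×$114.30 = $6,556,491.32.
Lowest total cost is $6,485,201.63 at Q = 1500.0.

Q* ≈ 1,500 packs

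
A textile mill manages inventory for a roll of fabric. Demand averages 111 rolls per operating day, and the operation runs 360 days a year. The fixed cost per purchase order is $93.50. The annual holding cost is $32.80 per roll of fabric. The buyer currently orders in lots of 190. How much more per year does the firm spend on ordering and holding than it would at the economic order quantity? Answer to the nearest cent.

Extra cost ≈ $7,124.90 per year

Annual demand D = 111 × 360 = 39,960.
EOQ = √(2DS/H) = √(2 × 39,960 × 93.5 / 32.8) ≈ 477.31.
Cost at Q* = (D/Q*)S + (Q*/2)H = √(2DSH) ≈ $15,655.63.
Cost at Q = 190: (39,960/190)×93.5 + (190/2)×32.8 = $19,664.53 + $3,116.00 = $22,780.53.
Excess = $22,780.53 − $15,655.63 = $7,124.90.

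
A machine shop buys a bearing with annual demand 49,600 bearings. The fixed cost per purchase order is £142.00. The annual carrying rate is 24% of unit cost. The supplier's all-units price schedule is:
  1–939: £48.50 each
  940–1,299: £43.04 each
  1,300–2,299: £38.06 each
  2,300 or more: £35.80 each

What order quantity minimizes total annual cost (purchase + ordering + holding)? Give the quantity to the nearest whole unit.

Holding cost per unit per year at price C is H = 0.24·C.
Candidates are each tier's EOQ (if it falls in that tier) and each price-break quantity.
Tier 1 (£48.50): EOQ = 1100.1 exceeds tier's upper bound 939, so this tier is dominated.
EOQ at £43.04 = 1167.8 (feasible in tier 2): TC = 49,600×£43.04 + (49,600/1167.8)×142 + (1167.8/2)×0.24×£43.04 = £2,146,846.62.
EOQ at £38.06 = 1241.8 < 1300, so use break Q=1300: TC = 49,600×£38.06 + (49,600/1300.0)×142 + (1300.0/2)×0.24×£38.06 = £1,899,131.21.
EOQ at £35.80 = 1280.4 < 2300, so use break Q=2300: TC = 49,600×£35.80 + (49,600/2300.0)×142 + (2300.0/2)×0.24×£35.80 = £1,788,623.06.
Lowest total cost is £1,788,623.06 at Q = 2300.0.

Q* ≈ 2,300 bearings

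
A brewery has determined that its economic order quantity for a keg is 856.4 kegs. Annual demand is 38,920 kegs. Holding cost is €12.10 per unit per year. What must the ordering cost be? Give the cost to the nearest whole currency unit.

S ≈ €114

Invert the EOQ relation Q*² = 2DS/H.
From Q* = √(2DS/H): S = Q*²H / (2D) = 856.4² × 12.1 / (2 × 38,920) = 114.0081.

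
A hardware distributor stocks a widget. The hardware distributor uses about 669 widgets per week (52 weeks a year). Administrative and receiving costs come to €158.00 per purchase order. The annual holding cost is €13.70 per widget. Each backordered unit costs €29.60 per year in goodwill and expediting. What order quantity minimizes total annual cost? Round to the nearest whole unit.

Annual demand D = 669 × 52 = 34,788.
With planned backorders, Q* = √(2DS/H) · √((H+B)/B).
√(2DS/H) = √(2 × 34,788 × 158 / 13.7) = 895.773.
√((H+B)/B) = √((13.7+29.6)/29.6) = 1.2095.
Q* ≈ 1083.418.

Q* ≈ 1,083 widgets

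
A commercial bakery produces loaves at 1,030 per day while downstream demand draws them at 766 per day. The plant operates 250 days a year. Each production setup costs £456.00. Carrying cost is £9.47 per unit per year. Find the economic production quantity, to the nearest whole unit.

Annual demand D = 766 × 250 = 191,500.
Production build-up factor (1 − d/p) = 1 − 766/1,030 = 0.2563.
Q* = √(2DS / (H(1 − d/p))) = √(2 × 191,500 × 456 / (9.47 × 0.2563)).
= √(174,648,000 / 2.4273) ≈ 8482.492.

Q* ≈ 8,482 loaves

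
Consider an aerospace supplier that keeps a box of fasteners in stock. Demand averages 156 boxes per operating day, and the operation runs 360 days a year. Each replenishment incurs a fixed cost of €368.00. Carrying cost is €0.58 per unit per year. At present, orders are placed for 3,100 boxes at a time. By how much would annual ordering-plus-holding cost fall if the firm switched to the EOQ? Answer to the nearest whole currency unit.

Extra cost ≈ €2,669 per year

Annual demand D = 156 × 360 = 56,160.
EOQ = √(2DS/H) = √(2 × 56,160 × 368 / 0.58) ≈ 8441.87.
Cost at Q* = (D/Q*)S + (Q*/2)H = √(2DSH) ≈ €4,896.28.
Cost at Q = 3,100: (56,160/3,100)×368 + (3,100/2)×0.58 = €6,666.74 + €899.00 = €7,565.74.
Excess = €7,565.74 − €4,896.28 = €2,669.45.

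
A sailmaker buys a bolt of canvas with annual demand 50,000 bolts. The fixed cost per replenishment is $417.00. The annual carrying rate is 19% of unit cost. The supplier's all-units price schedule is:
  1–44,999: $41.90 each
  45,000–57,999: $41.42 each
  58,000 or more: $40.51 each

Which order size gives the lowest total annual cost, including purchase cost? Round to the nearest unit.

Q* ≈ 2,289 bolts

Holding cost per unit per year at price C is H = 0.19·C.
Candidates are each tier's EOQ (if it falls in that tier) and each price-break quantity.
EOQ at $41.90 = 2288.7 (feasible in tier 1): TC = 50,000×$41.90 + (50,000/2288.7)×417 + (2288.7/2)×0.19×$41.90 = $2,113,220.15.
EOQ at $41.42 = 2301.9 < 45000, so use break Q=45000: TC = 50,000×$41.42 + (50,000/45000.0)×417 + (45000.0/2)×0.19×$41.42 = $2,248,533.83.
EOQ at $40.51 = 2327.6 < 58000, so use break Q=58000: TC = 50,000×$40.51 + (50,000/58000.0)×417 + (58000.0/2)×0.19×$40.51 = $2,249,069.58.
Lowest total cost is $2,113,220.15 at Q = 2288.7.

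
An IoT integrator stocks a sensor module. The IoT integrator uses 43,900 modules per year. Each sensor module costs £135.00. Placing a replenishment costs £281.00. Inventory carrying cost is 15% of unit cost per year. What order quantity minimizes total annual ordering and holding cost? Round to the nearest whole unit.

Holding cost H = 0.15 × £135.00 = £20.2500 per unit per year.
EOQ = √(2DS / H) = √(2 × 43,900 × 281 / 20.25).
= √(24,671,800 / 20.25) = √1,218,360.4938 ≈ 1103.794.

Q* ≈ 1,104 modules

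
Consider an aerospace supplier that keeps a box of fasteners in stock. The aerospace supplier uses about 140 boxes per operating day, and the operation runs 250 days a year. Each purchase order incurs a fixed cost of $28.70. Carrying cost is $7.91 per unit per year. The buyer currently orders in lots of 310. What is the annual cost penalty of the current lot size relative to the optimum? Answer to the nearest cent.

Extra cost ≈ $480.00 per year

Annual demand D = 140 × 250 = 35,000.
EOQ = √(2DS/H) = √(2 × 35,000 × 28.7 / 7.91) ≈ 503.97.
Cost at Q* = (D/Q*)S + (Q*/2)H = √(2DSH) ≈ $3,986.38.
Cost at Q = 310: (35,000/310)×28.7 + (310/2)×7.91 = $3,240.32 + $1,226.05 = $4,466.37.
Excess = $4,466.37 − $3,986.38 = $480.00.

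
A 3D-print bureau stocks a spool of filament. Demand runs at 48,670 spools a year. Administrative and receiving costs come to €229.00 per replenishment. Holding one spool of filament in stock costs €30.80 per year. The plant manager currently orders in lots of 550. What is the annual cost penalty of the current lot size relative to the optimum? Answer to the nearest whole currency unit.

Extra cost ≈ €2,532 per year

EOQ = √(2DS/H) = √(2 × 48,670 × 229 / 30.8) ≈ 850.72.
Cost at Q* = (D/Q*)S + (Q*/2)H = √(2DSH) ≈ €26,202.26.
Cost at Q = 550: (48,670/550)×229 + (550/2)×30.8 = €20,264.42 + €8,470.00 = €28,734.42.
Excess = €28,734.42 − €26,202.26 = €2,532.16.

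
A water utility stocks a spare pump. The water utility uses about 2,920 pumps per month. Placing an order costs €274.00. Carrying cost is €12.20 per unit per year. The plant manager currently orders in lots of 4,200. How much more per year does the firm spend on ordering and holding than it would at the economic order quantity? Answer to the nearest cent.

Extra cost ≈ €12,600.28 per year

Annual demand D = 2,920 × 12 = 35,040.
EOQ = √(2DS/H) = √(2 × 35,040 × 274 / 12.2) ≈ 1254.56.
Cost at Q* = (D/Q*)S + (Q*/2)H = √(2DSH) ≈ €15,305.67.
Cost at Q = 4,200: (35,040/4,200)×274 + (4,200/2)×12.2 = €2,285.94 + €25,620.00 = €27,905.94.
Excess = €27,905.94 − €15,305.67 = €12,600.28.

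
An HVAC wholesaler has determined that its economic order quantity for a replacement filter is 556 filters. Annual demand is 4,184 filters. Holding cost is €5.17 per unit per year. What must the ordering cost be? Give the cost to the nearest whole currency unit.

Invert the EOQ relation Q*² = 2DS/H.
From Q* = √(2DS/H): S = Q*²H / (2D) = 556² × 5.17 / (2 × 4,184) = 190.9934.

S ≈ €191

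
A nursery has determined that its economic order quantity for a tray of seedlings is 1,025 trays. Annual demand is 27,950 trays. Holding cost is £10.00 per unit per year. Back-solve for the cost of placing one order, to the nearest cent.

Squaring Q* = √(2DS/H) gives Q*² = 2DS/H.
From Q* = √(2DS/H): S = Q*²H / (2D) = 1,025² × 10 / (2 × 27,950) = 187.9472.

S ≈ £187.95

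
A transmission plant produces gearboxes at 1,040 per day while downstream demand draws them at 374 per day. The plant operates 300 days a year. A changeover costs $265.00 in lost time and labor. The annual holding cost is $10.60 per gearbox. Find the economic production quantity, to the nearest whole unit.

Q* ≈ 2,960 gearboxes

Annual demand D = 374 × 300 = 112,200.
Production build-up factor (1 − d/p) = 1 − 374/1,040 = 0.6404.
Q* = √(2DS / (H(1 − d/p))) = √(2 × 112,200 × 265 / (10.6 × 0.6404)).
= √(59,466,000 / 6.7881) ≈ 2959.791.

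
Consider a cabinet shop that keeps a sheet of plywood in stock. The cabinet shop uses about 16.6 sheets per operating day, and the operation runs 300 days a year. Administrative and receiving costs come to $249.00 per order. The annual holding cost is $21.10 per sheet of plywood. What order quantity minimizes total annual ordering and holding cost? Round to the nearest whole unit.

Q* ≈ 343 sheets

Annual demand D = 16.6 × 300 = 4,980.
EOQ = √(2DS / H) = √(2 × 4,980 × 249 / 21.1).
= √(2,480,040 / 21.1) = √117,537.4408 ≈ 342.837.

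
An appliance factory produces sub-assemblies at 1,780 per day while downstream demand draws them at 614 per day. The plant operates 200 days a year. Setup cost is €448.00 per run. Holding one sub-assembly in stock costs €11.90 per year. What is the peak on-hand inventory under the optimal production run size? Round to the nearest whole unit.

I_max ≈ 2,461 sub-assemblies

Annual demand D = 614 × 200 = 122,800.
Production build-up factor (1 − d/p) = 1 − 614/1,780 = 0.6551.
Q* = √(2DS / (H(1 − d/p))) = √(2 × 122,800 × 448 / (11.9 × 0.6551)).
= √(110,028,800 / 7.7952) ≈ 3756.993.
Maximum inventory = Q*(1 − d/p) = 3756.993 × 0.6551 ≈ 2461.042.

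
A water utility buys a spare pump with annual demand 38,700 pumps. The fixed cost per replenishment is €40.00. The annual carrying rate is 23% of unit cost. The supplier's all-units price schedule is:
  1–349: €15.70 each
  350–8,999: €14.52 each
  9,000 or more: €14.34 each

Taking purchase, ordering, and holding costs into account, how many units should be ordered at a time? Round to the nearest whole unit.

Holding cost per unit per year at price C is H = 0.23·C.
Candidates are each tier's EOQ (if it falls in that tier) and each price-break quantity.
Tier 1 (€15.70): EOQ = 925.9 exceeds tier's upper bound 349, so this tier is dominated.
EOQ at €14.52 = 962.8 (feasible in tier 2): TC = 38,700×€14.52 + (38,700/962.8)×40 + (962.8/2)×0.23×€14.52 = €565,139.49.
EOQ at €14.34 = 968.9 < 9000, so use break Q=9000: TC = 38,700×€14.34 + (38,700/9000.0)×40 + (9000.0/2)×0.23×€14.34 = €569,971.90.
Lowest total cost is €565,139.49 at Q = 962.8.

Q* ≈ 963 pumps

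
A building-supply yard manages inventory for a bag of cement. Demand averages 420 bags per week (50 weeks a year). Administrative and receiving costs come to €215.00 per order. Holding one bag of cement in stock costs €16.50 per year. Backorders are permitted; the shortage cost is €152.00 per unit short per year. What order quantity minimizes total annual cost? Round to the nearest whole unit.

Annual demand D = 420 × 50 = 21,000.
With planned backorders, Q* = √(2DS/H) · √((H+B)/B).
√(2DS/H) = √(2 × 21,000 × 215 / 16.5) = 739.779.
√((H+B)/B) = √((16.5+152)/152) = 1.0529.
Q* ≈ 778.897.

Q* ≈ 779 bags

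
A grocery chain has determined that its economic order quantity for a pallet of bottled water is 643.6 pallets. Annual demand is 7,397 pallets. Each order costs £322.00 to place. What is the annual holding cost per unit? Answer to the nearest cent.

The basic EOQ model gives Q* = √(2DS/H); rearrange for the unknown.
From Q* = √(2DS/H): H = 2DS / Q*² = 2 × 7,397 × 322 / 643.6² = 11.5003.

H ≈ £11.50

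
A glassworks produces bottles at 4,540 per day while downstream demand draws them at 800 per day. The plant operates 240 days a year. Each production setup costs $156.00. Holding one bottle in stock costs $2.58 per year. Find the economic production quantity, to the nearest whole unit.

Annual demand D = 800 × 240 = 192,000.
Production build-up factor (1 − d/p) = 1 − 800/4,540 = 0.8238.
Q* = √(2DS / (H(1 − d/p))) = √(2 × 192,000 × 156 / (2.58 × 0.8238)).
= √(59,904,000 / 2.1254) ≈ 5308.969.

Q* ≈ 5,309 bottles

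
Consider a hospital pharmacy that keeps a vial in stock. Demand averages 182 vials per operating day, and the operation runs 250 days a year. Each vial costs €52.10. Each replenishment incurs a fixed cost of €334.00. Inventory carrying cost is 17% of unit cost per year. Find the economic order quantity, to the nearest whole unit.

Annual demand D = 182 × 250 = 45,500.
Holding cost H = 0.17 × €52.10 = €8.8570 per unit per year.
EOQ = √(2DS / H) = √(2 × 45,500 × 334 / 8.857).
= √(30,394,000 / 8.857) = √3,431,635.9941 ≈ 1852.468.

Q* ≈ 1,852 vials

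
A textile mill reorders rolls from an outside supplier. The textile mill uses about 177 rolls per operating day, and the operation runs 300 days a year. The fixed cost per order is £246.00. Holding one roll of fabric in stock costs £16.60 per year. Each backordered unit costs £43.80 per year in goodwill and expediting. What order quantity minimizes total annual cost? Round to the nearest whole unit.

Q* ≈ 1,473 rolls

Annual demand D = 177 × 300 = 53,100.
With planned backorders, Q* = √(2DS/H) · √((H+B)/B).
√(2DS/H) = √(2 × 53,100 × 246 / 16.6) = 1254.515.
√((H+B)/B) = √((16.6+43.8)/43.8) = 1.1743.
Q* ≈ 1473.185.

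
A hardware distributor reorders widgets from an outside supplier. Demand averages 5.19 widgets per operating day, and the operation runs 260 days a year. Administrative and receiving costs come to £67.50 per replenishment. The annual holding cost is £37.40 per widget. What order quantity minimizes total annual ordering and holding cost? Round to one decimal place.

Q* ≈ 69.8 widgets

Annual demand D = 5.19 × 260 = 1,349.4.
EOQ = √(2DS / H) = √(2 × 1,349.4 × 67.5 / 37.4).
= √(182,169 / 37.4) = √4,870.8289 ≈ 69.791.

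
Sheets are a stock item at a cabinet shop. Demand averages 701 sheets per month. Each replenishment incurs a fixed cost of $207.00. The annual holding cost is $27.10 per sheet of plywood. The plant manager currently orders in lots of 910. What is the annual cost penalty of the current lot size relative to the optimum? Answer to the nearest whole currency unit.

Annual demand D = 701 × 12 = 8,412.
EOQ = √(2DS/H) = √(2 × 8,412 × 207 / 27.1) ≈ 358.48.
Cost at Q* = (D/Q*)S + (Q*/2)H = √(2DSH) ≈ $9,714.81.
Cost at Q = 910: (8,412/910)×207 + (910/2)×27.1 = $1,913.50 + $12,330.50 = $14,244.00.
Excess = $14,244.00 − $9,714.81 = $4,529.19.

Extra cost ≈ $4,529 per year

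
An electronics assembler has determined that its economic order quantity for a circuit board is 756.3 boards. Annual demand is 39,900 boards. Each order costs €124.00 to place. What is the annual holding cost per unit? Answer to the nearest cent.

Invert the EOQ relation Q*² = 2DS/H.
From Q* = √(2DS/H): H = 2DS / Q*² = 2 × 39,900 × 124 / 756.3² = 17.2996.

H ≈ €17.30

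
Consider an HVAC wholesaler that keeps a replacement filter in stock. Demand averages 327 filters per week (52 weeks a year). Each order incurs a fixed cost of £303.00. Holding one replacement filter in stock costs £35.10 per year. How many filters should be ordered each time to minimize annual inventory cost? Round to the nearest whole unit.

Annual demand D = 327 × 52 = 17,004.
EOQ = √(2DS / H) = √(2 × 17,004 × 303 / 35.1).
= √(10,304,424 / 35.1) = √293,573.3333 ≈ 541.824.

Q* ≈ 542 filters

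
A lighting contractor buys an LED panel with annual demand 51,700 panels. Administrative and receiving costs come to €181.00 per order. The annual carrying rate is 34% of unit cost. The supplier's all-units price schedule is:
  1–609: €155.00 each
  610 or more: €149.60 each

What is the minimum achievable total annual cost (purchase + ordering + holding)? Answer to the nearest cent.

TC* ≈ €7,765,174.01

Holding cost per unit per year at price C is H = 0.34·C.
Evaluate total cost at each tier's feasible EOQ or, if the EOQ is below the tier, at the tier's minimum quantity.
EOQ at €155.00 = 595.9 (feasible in tier 1): TC = 51,700×€155.00 + (51,700/595.9)×181 + (595.9/2)×0.34×€155.00 = €8,044,905.44.
EOQ at €149.60 = 606.6 < 610, so use break Q=610: TC = 51,700×€149.60 + (51,700/610.0)×181 + (610.0/2)×0.34×€149.60 = €7,765,174.01.
Lowest total cost among the candidates is at Q = 610.0.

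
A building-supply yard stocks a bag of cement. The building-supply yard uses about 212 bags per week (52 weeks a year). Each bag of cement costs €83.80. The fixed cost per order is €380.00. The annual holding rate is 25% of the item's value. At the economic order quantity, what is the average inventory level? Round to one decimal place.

Average inventory ≈ 316.2 bags

Annual demand D = 212 × 52 = 11,024.
Holding cost H = 0.25 × €83.80 = €20.9500 per unit per year.
EOQ = √(2DS/H) = √(2 × 11,024 × 380 / 20.95) ≈ 632.39.
Average inventory = Q*/2 ≈ 632.39 / 2 = 316.195.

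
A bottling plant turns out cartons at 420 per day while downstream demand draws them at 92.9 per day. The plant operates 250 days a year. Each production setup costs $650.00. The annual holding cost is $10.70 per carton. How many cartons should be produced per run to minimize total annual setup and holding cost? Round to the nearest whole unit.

Q* ≈ 1,903 cartons

Annual demand D = 92.9 × 250 = 23,225.
Production build-up factor (1 − d/p) = 1 − 92.9/420 = 0.7788.
Q* = √(2DS / (H(1 − d/p))) = √(2 × 23,225 × 650 / (10.7 × 0.7788)).
= √(30,192,500 / 8.3333) ≈ 1903.452.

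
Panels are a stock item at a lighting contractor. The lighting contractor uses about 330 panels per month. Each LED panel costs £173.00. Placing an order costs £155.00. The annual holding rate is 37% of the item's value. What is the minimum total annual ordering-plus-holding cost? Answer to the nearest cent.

TC* ≈ £8,864.46

Annual demand D = 330 × 12 = 3,960.
Holding cost H = 0.37 × £173.00 = £64.0100 per unit per year.
The optimal lot size = √(2DS/H) = √(2 × 3,960 × 155 / 64.01) ≈ 138.49.
At Q*, ordering cost (D/Q*)S equals holding cost (Q*/2)H, each = √(DSH/2).
Minimum total = √(2DSH) = √(2 × 3,960 × 155 × 64.01) ≈ 8864.461.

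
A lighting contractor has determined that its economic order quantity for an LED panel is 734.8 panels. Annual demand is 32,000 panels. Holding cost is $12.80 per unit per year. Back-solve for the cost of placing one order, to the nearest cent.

S ≈ $107.99

The basic EOQ model gives Q* = √(2DS/H); rearrange for the unknown.
From Q* = √(2DS/H): S = Q*²H / (2D) = 734.8² × 12.8 / (2 × 32,000) = 107.9862.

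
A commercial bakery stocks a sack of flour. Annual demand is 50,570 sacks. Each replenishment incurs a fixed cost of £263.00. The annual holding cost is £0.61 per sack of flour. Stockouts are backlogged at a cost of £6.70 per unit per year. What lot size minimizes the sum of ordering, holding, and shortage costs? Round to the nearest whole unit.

Q* ≈ 6,898 sacks

With planned backorders, Q* = √(2DS/H) · √((H+B)/B).
√(2DS/H) = √(2 × 50,570 × 263 / 0.61) = 6603.504.
√((H+B)/B) = √((0.61+6.7)/6.7) = 1.0445.
Q* ≈ 6897.564.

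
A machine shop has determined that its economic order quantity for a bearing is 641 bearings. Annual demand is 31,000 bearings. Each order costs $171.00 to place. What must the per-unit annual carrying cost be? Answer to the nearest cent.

H ≈ $25.80

The basic EOQ model gives Q* = √(2DS/H); rearrange for the unknown.
From Q* = √(2DS/H): H = 2DS / Q*² = 2 × 31,000 × 171 / 641² = 25.8031.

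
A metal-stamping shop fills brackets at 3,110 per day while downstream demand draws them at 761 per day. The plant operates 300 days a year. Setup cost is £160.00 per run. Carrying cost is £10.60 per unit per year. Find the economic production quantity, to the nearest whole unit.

Q* ≈ 3,021 brackets

Annual demand D = 761 × 300 = 228,300.
Production build-up factor (1 − d/p) = 1 − 761/3,110 = 0.7553.
Q* = √(2DS / (H(1 − d/p))) = √(2 × 228,300 × 160 / (10.6 × 0.7553)).
= √(73,056,000 / 8.0062) ≈ 3020.742.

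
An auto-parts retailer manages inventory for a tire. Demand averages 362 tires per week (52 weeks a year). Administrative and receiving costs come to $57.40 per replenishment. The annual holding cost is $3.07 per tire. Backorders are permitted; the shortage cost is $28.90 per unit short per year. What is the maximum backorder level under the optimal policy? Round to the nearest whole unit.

Annual demand D = 362 × 52 = 18,824.
With planned backorders, Q* = √(2DS/H) · √((H+B)/B).
√(2DS/H) = √(2 × 18,824 × 57.4 / 3.07) = 838.992.
√((H+B)/B) = √((3.07+28.9)/28.9) = 1.0518.
Q* ≈ 882.430.
S* = Q* · H/(H+B) = 882.430 × 3.07/31.97 ≈ 84.738.

S* ≈ 85 tires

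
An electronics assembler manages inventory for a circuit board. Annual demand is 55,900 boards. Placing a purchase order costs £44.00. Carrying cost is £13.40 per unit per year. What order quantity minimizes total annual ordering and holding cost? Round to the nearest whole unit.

EOQ = √(2DS / H) = √(2 × 55,900 × 44 / 13.4).
= √(4,919,200 / 13.4) = √367,104.4776 ≈ 605.891.

Q* ≈ 606 boards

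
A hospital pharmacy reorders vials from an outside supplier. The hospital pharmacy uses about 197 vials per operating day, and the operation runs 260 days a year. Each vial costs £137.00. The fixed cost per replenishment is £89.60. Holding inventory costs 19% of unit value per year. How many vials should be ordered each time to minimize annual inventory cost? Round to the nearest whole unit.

Annual demand D = 197 × 260 = 51,220.
Holding cost H = 0.19 × £137.00 = £26.0300 per unit per year.
EOQ = √(2DS / H) = √(2 × 51,220 × 89.6 / 26.03).
= √(9,178,624 / 26.03) = √352,617.1341 ≈ 593.816.

Q* ≈ 594 vials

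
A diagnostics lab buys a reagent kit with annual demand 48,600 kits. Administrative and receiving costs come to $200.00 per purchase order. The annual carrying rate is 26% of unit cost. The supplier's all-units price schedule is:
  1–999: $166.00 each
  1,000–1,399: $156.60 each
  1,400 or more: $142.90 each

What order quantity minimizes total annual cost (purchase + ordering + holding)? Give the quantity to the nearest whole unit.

Q* ≈ 1,400 kits

Holding cost per unit per year at price C is H = 0.26·C.
For each price level, check whether its EOQ is feasible; otherwise the best quantity at that price is the breakpoint.
EOQ at $166.00 = 671.1 (feasible in tier 1): TC = 48,600×$166.00 + (48,600/671.1)×200 + (671.1/2)×0.26×$166.00 = $8,096,566.02.
EOQ at $156.60 = 691.0 < 1000, so use break Q=1000: TC = 48,600×$156.60 + (48,600/1000.0)×200 + (1000.0/2)×0.26×$156.60 = $7,640,838.00.
EOQ at $142.90 = 723.3 < 1400, so use break Q=1400: TC = 48,600×$142.90 + (48,600/1400.0)×200 + (1400.0/2)×0.26×$142.90 = $6,977,890.66.
Lowest total cost is $6,977,890.66 at Q = 1400.0.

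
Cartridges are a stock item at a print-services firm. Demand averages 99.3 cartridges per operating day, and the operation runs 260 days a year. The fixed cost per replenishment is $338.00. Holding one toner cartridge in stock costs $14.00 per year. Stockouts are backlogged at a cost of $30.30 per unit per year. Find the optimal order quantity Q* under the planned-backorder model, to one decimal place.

Annual demand D = 99.3 × 260 = 25,818.
With planned backorders, Q* = √(2DS/H) · √((H+B)/B).
√(2DS/H) = √(2 × 25,818 × 338 / 14) = 1116.531.
√((H+B)/B) = √((14+30.3)/30.3) = 1.2092.
Q* ≈ 1350.054.

Q* ≈ 1,350.1 cartridges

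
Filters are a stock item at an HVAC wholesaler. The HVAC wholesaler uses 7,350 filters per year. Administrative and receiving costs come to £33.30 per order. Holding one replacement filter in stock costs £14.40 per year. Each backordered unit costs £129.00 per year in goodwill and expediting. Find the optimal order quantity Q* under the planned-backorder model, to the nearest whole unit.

With planned backorders, Q* = √(2DS/H) · √((H+B)/B).
√(2DS/H) = √(2 × 7,350 × 33.3 / 14.4) = 184.374.
√((H+B)/B) = √((14.4+129)/129) = 1.0543.
Q* ≈ 194.392.

Q* ≈ 194 filters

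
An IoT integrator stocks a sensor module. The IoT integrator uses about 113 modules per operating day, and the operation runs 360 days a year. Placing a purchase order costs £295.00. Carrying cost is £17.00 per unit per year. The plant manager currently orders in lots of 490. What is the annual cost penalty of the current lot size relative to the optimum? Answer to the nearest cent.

Annual demand D = 113 × 360 = 40,680.
EOQ = √(2DS/H) = √(2 × 40,680 × 295 / 17) ≈ 1188.21.
Cost at Q* = (D/Q*)S + (Q*/2)H = √(2DSH) ≈ £20,199.51.
Cost at Q = 490: (40,680/490)×295 + (490/2)×17 = £24,491.02 + £4,165.00 = £28,656.02.
Excess = £28,656.02 − £20,199.51 = £8,456.51.

Extra cost ≈ £8,456.51 per year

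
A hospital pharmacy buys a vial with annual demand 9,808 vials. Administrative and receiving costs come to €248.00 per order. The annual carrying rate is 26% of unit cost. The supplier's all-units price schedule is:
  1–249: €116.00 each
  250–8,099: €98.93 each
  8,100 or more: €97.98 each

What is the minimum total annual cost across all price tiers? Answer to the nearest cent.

Holding cost per unit per year at price C is H = 0.26·C.
For each price level, check whether its EOQ is feasible; otherwise the best quantity at that price is the breakpoint.
Tier 1 (€116.00): EOQ = 401.6 exceeds tier's upper bound 249, so this tier is dominated.
EOQ at €98.93 = 434.9 (feasible in tier 2): TC = 9,808×€98.93 + (9,808/434.9)×248 + (434.9/2)×0.26×€98.93 = €981,491.62.
EOQ at €97.98 = 437.0 < 8100, so use break Q=8100: TC = 9,808×€97.98 + (9,808/8100.0)×248 + (8100.0/2)×0.26×€97.98 = €1,064,461.07.
Lowest total cost among the candidates is at Q = 434.9.

TC* ≈ €981,491.62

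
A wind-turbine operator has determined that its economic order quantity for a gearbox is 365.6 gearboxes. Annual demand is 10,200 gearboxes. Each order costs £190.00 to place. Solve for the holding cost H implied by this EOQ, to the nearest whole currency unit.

The basic EOQ model gives Q* = √(2DS/H); rearrange for the unknown.
From Q* = √(2DS/H): H = 2DS / Q*² = 2 × 10,200 × 190 / 365.6² = 28.9982.

H ≈ £29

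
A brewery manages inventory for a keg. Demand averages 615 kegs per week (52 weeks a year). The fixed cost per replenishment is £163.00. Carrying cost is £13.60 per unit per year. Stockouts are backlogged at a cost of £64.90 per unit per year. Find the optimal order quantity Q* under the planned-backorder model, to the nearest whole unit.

Q* ≈ 963 kegs

Annual demand D = 615 × 52 = 31,980.
With planned backorders, Q* = √(2DS/H) · √((H+B)/B).
√(2DS/H) = √(2 × 31,980 × 163 / 13.6) = 875.545.
√((H+B)/B) = √((13.6+64.9)/64.9) = 1.0998.
Q* ≈ 962.922.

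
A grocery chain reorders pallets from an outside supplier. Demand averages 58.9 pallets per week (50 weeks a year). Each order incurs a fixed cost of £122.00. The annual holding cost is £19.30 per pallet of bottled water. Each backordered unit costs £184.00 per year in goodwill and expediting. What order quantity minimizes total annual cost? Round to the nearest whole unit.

Annual demand D = 58.9 × 50 = 2,945.
With planned backorders, Q* = √(2DS/H) · √((H+B)/B).
√(2DS/H) = √(2 × 2,945 × 122 / 19.3) = 192.956.
√((H+B)/B) = √((19.3+184)/184) = 1.0511.
Q* ≈ 202.824.

Q* ≈ 203 pallets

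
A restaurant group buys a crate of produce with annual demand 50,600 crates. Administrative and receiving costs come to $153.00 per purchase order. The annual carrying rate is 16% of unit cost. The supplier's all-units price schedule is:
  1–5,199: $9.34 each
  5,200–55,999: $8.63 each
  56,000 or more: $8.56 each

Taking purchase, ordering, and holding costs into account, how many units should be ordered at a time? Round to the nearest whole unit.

Holding cost per unit per year at price C is H = 0.16·C.
For each price level, check whether its EOQ is feasible; otherwise the best quantity at that price is the breakpoint.
EOQ at $9.34 = 3218.9 (feasible in tier 1): TC = 50,600×$9.34 + (50,600/3218.9)×153 + (3218.9/2)×0.16×$9.34 = $477,414.27.
EOQ at $8.63 = 3348.7 < 5200, so use break Q=5200: TC = 50,600×$8.63 + (50,600/5200.0)×153 + (5200.0/2)×0.16×$8.63 = $441,756.89.
EOQ at $8.56 = 3362.3 < 56000, so use break Q=56000: TC = 50,600×$8.56 + (50,600/56000.0)×153 + (56000.0/2)×0.16×$8.56 = $471,623.05.
Lowest total cost is $441,756.89 at Q = 5200.0.

Q* ≈ 5,200 crates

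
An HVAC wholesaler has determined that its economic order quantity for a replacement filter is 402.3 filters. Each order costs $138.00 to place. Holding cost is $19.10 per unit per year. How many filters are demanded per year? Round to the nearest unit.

Squaring Q* = √(2DS/H) gives Q*² = 2DS/H.
From Q* = √(2DS/H): D = Q*²H / (2S) = 402.3² × 19.1 / (2 × 138) = 11200.163.

D ≈ 11,200 filters per year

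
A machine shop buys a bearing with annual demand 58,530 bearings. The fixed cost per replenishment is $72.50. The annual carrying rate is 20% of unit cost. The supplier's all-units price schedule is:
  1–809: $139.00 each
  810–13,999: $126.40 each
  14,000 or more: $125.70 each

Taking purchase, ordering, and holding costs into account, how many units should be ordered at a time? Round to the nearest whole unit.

Q* ≈ 810 bearings

Holding cost per unit per year at price C is H = 0.20·C.
Evaluate total cost at each tier's feasible EOQ or, if the EOQ is below the tier, at the tier's minimum quantity.
EOQ at $139.00 = 552.5 (feasible in tier 1): TC = 58,530×$139.00 + (58,530/552.5)×72.5 + (552.5/2)×0.20×$139.00 = $8,151,030.16.
EOQ at $126.40 = 579.4 < 810, so use break Q=810: TC = 58,530×$126.40 + (58,530/810.0)×72.5 + (810.0/2)×0.20×$126.40 = $7,413,669.20.
EOQ at $125.70 = 581.0 < 14000, so use break Q=14000: TC = 58,530×$125.70 + (58,530/14000.0)×72.5 + (14000.0/2)×0.20×$125.70 = $7,533,504.10.
Lowest total cost is $7,413,669.20 at Q = 810.0.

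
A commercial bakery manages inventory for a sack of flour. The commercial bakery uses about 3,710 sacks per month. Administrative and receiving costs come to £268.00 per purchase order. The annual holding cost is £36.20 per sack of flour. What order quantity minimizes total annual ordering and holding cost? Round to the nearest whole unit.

Annual demand D = 3,710 × 12 = 44,520.
EOQ = √(2DS / H) = √(2 × 44,520 × 268 / 36.2).
= √(23,862,720 / 36.2) = √659,191.1602 ≈ 811.906.

Q* ≈ 812 sacks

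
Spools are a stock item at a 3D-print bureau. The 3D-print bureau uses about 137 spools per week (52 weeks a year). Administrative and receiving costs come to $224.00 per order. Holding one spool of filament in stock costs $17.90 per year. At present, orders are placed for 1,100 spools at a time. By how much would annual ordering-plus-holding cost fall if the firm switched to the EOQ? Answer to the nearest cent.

Annual demand D = 137 × 52 = 7,124.
EOQ = √(2DS/H) = √(2 × 7,124 × 224 / 17.9) ≈ 422.25.
Cost at Q* = (D/Q*)S + (Q*/2)H = √(2DSH) ≈ $7,558.36.
Cost at Q = 1,100: (7,124/1,100)×224 + (1,100/2)×17.9 = $1,450.71 + $9,845.00 = $11,295.71.
Excess = $11,295.71 − $7,558.36 = $3,737.35.

Extra cost ≈ $3,737.35 per year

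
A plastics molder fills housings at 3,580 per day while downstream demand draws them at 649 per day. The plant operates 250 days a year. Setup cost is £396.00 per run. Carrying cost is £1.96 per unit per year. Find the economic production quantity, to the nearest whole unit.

Q* ≈ 8,949 housings

Annual demand D = 649 × 250 = 162,250.
Production build-up factor (1 − d/p) = 1 − 649/3,580 = 0.8187.
Q* = √(2DS / (H(1 − d/p))) = √(2 × 162,250 × 396 / (1.96 × 0.8187)).
= √(128,502,000 / 1.6047) ≈ 8948.712.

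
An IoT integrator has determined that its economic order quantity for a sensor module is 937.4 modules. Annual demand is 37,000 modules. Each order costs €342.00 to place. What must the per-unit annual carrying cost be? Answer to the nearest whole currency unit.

Invert the EOQ relation Q*² = 2DS/H.
From Q* = √(2DS/H): H = 2DS / Q*² = 2 × 37,000 × 342 / 937.4² = 28.8010.

H ≈ €29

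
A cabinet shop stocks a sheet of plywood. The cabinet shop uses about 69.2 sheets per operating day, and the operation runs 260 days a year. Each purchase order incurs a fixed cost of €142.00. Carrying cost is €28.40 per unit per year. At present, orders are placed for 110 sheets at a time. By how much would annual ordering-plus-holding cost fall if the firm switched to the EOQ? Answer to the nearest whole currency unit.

Annual demand D = 69.2 × 260 = 17,992.
EOQ = √(2DS/H) = √(2 × 17,992 × 142 / 28.4) ≈ 424.17.
Cost at Q* = (D/Q*)S + (Q*/2)H = √(2DSH) ≈ €12,046.42.
Cost at Q = 110: (17,992/110)×142 + (110/2)×28.4 = €23,226.04 + €1,562.00 = €24,788.04.
Excess = €24,788.04 − €12,046.42 = €12,741.61.

Extra cost ≈ €12,742 per year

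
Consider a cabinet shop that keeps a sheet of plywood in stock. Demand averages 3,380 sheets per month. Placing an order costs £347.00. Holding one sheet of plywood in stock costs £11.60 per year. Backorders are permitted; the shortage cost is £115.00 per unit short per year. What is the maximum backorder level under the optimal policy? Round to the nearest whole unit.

S* ≈ 150 sheets

Annual demand D = 3,380 × 12 = 40,560.
With planned backorders, Q* = √(2DS/H) · √((H+B)/B).
√(2DS/H) = √(2 × 40,560 × 347 / 11.6) = 1557.757.
√((H+B)/B) = √((11.6+115)/115) = 1.0492.
Q* ≈ 1634.435.
S* = Q* · H/(H+B) = 1634.435 × 11.6/126.6 ≈ 149.759.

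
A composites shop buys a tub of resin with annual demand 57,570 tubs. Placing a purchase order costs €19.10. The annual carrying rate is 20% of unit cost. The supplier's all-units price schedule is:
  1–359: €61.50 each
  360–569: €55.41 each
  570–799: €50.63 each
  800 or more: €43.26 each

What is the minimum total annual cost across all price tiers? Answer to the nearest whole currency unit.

Holding cost per unit per year at price C is H = 0.20·C.
For each price level, check whether its EOQ is feasible; otherwise the best quantity at that price is the breakpoint.
Tier 1 (€61.50): EOQ = 422.8 exceeds tier's upper bound 359, so this tier is dominated.
EOQ at €55.41 = 445.5 (feasible in tier 2): TC = 57,570×€55.41 + (57,570/445.5)×19.1 + (445.5/2)×0.20×€55.41 = €3,194,890.42.
EOQ at €50.63 = 466.0 < 570, so use break Q=570: TC = 57,570×€50.63 + (57,570/570.0)×19.1 + (570.0/2)×0.20×€50.63 = €2,919,584.11.
EOQ at €43.26 = 504.2 < 800, so use break Q=800: TC = 57,570×€43.26 + (57,570/800.0)×19.1 + (800.0/2)×0.20×€43.26 = €2,495,313.48.
Lowest total cost among the candidates is at Q = 800.0.

TC* ≈ €2,495,313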